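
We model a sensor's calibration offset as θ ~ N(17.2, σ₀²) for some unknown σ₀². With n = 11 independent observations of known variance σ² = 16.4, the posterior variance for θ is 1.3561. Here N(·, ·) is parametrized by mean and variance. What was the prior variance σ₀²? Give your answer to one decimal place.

Posterior precision equals prior precision plus data precision: 1/σ_n² = 1/σ₀² + n/σ².
So 1/σ₀² = 1/1.3561 − 11/16.4 = 0.737409 − 0.670732 = 0.066677.
Hence σ₀² = 1/0.066677 ≈ 15.0.

σ₀² = 15.0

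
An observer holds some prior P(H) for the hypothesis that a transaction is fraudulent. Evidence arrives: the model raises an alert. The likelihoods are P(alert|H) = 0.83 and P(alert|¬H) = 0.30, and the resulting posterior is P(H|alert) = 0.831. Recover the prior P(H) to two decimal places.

Bayes' rule in odds form gives O(H|E) = O(H)·[P(E|H)/P(E|¬H)], hence O(H) = O(H|E)/LR.
Posterior odds = 0.831/(1−0.831) = 4.9172. LR = 0.83/0.30 = 2.7667.
Prior odds = 4.9172/2.7667 = 1.7773, so P(H) = 1.7773/(1+1.7773) ≈ 0.64.

P(H) = 0.64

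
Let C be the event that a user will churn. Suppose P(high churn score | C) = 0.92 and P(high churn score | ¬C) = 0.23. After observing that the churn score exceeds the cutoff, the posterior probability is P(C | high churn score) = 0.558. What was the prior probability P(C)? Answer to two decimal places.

P(C) = 0.24

Bayes' rule in odds form gives O(C|E) = O(C)·[P(E|C)/P(E|¬C)], hence O(C) = O(C|E)/LR.
Posterior odds = 0.558/(1−0.558) = 1.2624. LR = 0.92/0.23 = 4.0000.
Prior odds = 1.2624/4.0000 = 0.3156, so P(C) = 0.3156/(1+0.3156) ≈ 0.24.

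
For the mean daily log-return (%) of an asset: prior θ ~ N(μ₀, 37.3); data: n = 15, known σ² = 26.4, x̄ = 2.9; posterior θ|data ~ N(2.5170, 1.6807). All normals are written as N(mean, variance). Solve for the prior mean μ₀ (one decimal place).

The posterior mean is a precision-weighted average: μ_n = (τ₀μ₀ + τ_data·x̄)/(τ₀+τ_data), with τ₀=1/σ₀² and τ_data=n/σ².
Here τ₀ = 1/37.3 = 0.026810 and τ_data = 15/26.4 = 0.568182, so τ_n = 0.594992.
Rearranging for μ₀: μ₀ = (μ_n·τ_n − τ_data·x̄)/τ₀ = (2.5170·0.594992 − 0.568182·2.9) / 0.026810 = -0.150133/0.026810 ≈ -5.6.

μ₀ = -5.6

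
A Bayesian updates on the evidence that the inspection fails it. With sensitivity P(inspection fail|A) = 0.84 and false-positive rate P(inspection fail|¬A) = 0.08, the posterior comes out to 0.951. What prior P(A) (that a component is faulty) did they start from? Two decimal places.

P(A) = 0.65

In odds form, posterior odds = prior odds × likelihood ratio, so prior odds = posterior odds ÷ LR.
Posterior odds = 0.951/(1−0.951) = 19.4082. LR = 0.84/0.08 = 10.5000.
Prior odds = 19.4082/10.5000 = 1.8484, so P(A) = 1.8484/(1+1.8484) ≈ 0.65.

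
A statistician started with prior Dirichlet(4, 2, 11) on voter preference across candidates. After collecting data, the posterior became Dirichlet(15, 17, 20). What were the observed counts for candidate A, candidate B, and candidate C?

For a Dirichlet(α) prior with multinomial counts c, the posterior is Dirichlet(α + c) componentwise.
Counts are posterior − prior componentwise: 15−4=11, 17−2=15, 20−11=9.

counts (11, 15, 9)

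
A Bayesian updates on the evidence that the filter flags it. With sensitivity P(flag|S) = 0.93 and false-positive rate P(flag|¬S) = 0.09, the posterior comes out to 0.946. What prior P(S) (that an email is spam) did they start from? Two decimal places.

P(S) = 0.63

Bayes' rule in odds form gives O(S|E) = O(S)·[P(E|S)/P(E|¬S)], hence O(S) = O(S|E)/LR.
Posterior odds = 0.946/(1−0.946) = 17.5185. LR = 0.93/0.09 = 10.3333.
Prior odds = 17.5185/10.3333 = 1.6953, so P(S) = 1.6953/(1+1.6953) ≈ 0.63.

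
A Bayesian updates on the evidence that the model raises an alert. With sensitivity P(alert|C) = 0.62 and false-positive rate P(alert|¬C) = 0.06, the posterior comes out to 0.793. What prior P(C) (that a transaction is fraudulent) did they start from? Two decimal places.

P(C) = 0.27

In odds form, posterior odds = prior odds × likelihood ratio, so prior odds = posterior odds ÷ LR.
Posterior odds = 0.793/(1−0.793) = 3.8309. LR = 0.62/0.06 = 10.3333.
Prior odds = 3.8309/10.3333 = 0.3707, so P(C) = 0.3707/(1+0.3707) ≈ 0.27.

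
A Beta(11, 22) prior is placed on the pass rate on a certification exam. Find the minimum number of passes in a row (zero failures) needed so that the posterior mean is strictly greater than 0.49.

k = 11

After k passes and 0 failures the posterior is Beta(11+k, 22), with mean (11+k)/(11+22+k).
Set (11+k)/(33+k) > 0.49 and solve: k > (0.49·33 − 11)/(1 − 0.49) = 10.137.
The smallest integer exceeding 10.137 is 11, and checking k=11: (22)/(44) = 0.5000 > 0.49.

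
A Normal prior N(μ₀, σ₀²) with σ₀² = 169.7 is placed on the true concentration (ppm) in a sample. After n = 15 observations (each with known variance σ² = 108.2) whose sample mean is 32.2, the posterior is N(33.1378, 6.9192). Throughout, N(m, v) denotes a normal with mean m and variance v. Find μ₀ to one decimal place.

With known observation variance, the Normal–Normal posterior has precision τ_n = τ₀ + n/σ² and mean μ_n = (τ₀μ₀ + (n/σ²)x̄)/τ_n.
Here τ₀ = 1/169.7 = 0.005893 and τ_data = 15/108.2 = 0.138632, so τ_n = 0.144525.
Rearranging for μ₀: μ₀ = (μ_n·τ_n − τ_data·x̄)/τ₀ = (33.1378·0.144525 − 0.138632·32.2) / 0.005893 = 0.325290/0.005893 ≈ 55.2.

μ₀ = 55.2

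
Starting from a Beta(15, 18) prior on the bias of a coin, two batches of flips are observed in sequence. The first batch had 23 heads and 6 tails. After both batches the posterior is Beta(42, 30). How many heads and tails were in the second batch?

Sequential conjugate updates are equivalent to a single update on the pooled data, so total successes = posterior α − prior α and total failures = posterior β − prior β.
Total across both batches: 42−15=27 heads, 30−18=12 tails.
Subtract the first batch: 27−23=4 heads and 12−6=6 tails.

4 heads and 6 tails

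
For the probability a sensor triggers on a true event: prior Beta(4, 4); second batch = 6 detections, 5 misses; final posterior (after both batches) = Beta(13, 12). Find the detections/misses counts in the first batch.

3 detections and 3 misses

Because Beta–binomial updating is additive in the counts, the combined data contributed (α_post−α_prior, β_post−β_prior) successes and failures.
Total across both batches: 13−4=9 detections, 12−4=8 misses.
Subtract the second batch: 9−6=3 detections and 8−5=3 misses.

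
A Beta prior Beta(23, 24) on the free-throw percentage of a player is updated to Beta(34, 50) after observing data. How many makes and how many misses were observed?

11 makes and 26 misses

Beta is conjugate to the binomial likelihood: posterior = Beta(a+s, b+f).
Match parameters: s=34−23=11, f=50−24=26.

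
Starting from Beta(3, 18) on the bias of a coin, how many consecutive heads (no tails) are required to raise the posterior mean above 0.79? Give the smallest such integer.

k = 65

After k heads and 0 tails the posterior is Beta(3+k, 18), with mean (3+k)/(3+18+k).
Set (3+k)/(21+k) > 0.79 and solve: k > (0.79·21 − 3)/(1 − 0.79) = 64.714.
The smallest integer exceeding 64.714 is 65, and checking k=65: (68)/(86) = 0.7907 > 0.79.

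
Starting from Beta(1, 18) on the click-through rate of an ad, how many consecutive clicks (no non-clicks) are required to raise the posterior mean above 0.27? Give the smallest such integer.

k = 6

After k clicks and 0 non-clicks the posterior is Beta(1+k, 18), with mean (1+k)/(1+18+k).
Set (1+k)/(19+k) > 0.27 and solve: k > (0.27·19 − 1)/(1 − 0.27) = 5.658.
The smallest integer exceeding 5.658 is 6.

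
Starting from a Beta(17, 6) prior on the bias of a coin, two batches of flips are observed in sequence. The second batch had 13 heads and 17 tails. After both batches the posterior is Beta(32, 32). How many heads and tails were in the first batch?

2 heads and 9 tails

Because Beta–binomial updating is additive in the counts, the combined data contributed (α_post−α_prior, β_post−β_prior) successes and failures.
Total across both batches: 32−17=15 heads, 32−6=26 tails.
Subtract the second batch: 15−13=2 heads and 26−17=9 tails.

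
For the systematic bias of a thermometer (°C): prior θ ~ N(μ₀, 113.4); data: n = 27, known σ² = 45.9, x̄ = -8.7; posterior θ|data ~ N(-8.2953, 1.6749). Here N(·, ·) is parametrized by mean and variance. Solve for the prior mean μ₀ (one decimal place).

The posterior mean is a precision-weighted average: μ_n = (τ₀μ₀ + τ_data·x̄)/(τ₀+τ_data), with τ₀=1/σ₀² and τ_data=n/σ².
Here τ₀ = 1/113.4 = 0.008818 and τ_data = 27/45.9 = 0.588235, so τ_n = 0.597053.
Rearranging for μ₀: μ₀ = (μ_n·τ_n − τ_data·x̄)/τ₀ = (-8.2953·0.597053 − 0.588235·-8.7) / 0.008818 = 0.164911/0.008818 ≈ 18.7.

μ₀ = 18.7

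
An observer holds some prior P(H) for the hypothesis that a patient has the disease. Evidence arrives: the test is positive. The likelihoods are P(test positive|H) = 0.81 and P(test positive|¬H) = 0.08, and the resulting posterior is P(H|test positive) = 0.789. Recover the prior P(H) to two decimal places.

P(H) = 0.27

Bayes' rule in odds form gives O(H|E) = O(H)·[P(E|H)/P(E|¬H)], hence O(H) = O(H|E)/LR.
Posterior odds = 0.789/(1−0.789) = 3.7393. LR = 0.81/0.08 = 10.1250.
Prior odds = 3.7393/10.1250 = 0.3693, so P(H) = 0.3693/(1+0.3693) ≈ 0.27.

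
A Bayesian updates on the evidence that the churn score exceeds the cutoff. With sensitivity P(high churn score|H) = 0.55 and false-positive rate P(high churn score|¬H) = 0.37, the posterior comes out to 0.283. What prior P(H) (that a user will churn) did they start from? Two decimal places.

P(H) = 0.21

Bayes' rule in odds form gives O(H|E) = O(H)·[P(E|H)/P(E|¬H)], hence O(H) = O(H|E)/LR.
Posterior odds = 0.283/(1−0.283) = 0.3947. LR = 0.55/0.37 = 1.4865.
Prior odds = 0.3947/1.4865 = 0.2655, so P(H) = 0.2655/(1+0.2655) ≈ 0.21.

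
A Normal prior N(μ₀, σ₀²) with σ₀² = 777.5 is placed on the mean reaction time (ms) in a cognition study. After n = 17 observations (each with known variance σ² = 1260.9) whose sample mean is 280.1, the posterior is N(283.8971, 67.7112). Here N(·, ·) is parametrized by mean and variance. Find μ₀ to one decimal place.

With known observation variance, the Normal–Normal posterior has precision τ_n = τ₀ + n/σ² and mean μ_n = (τ₀μ₀ + (n/σ²)x̄)/τ_n.
Here τ₀ = 1/777.5 = 0.001286 and τ_data = 17/1260.9 = 0.013482, so τ_n = 0.014768.
Rearranging for μ₀: μ₀ = (μ_n·τ_n − τ_data·x̄)/τ₀ = (283.8971·0.014768 − 0.013482·280.1) / 0.001286 = 0.416284/0.001286 ≈ 323.7.

μ₀ = 323.7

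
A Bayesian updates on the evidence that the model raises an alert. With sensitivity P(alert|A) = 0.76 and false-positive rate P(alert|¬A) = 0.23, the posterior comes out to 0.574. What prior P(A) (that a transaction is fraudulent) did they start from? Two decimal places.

In odds form, posterior odds = prior odds × likelihood ratio, so prior odds = posterior odds ÷ LR.
Posterior odds = 0.574/(1−0.574) = 1.3474. LR = 0.76/0.23 = 3.3043.
Prior odds = 1.3474/3.3043 = 0.4078, so P(A) = 0.4078/(1+0.4078) ≈ 0.29.

P(A) = 0.29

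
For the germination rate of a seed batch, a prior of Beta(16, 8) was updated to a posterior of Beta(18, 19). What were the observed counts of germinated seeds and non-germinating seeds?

2 germinated seeds and 11 non-germinating seeds

Under Beta–binomial conjugacy the posterior parameters are (α+s, β+f).
So s = 18 − 16 = 2 and f = 19 − 8 = 11.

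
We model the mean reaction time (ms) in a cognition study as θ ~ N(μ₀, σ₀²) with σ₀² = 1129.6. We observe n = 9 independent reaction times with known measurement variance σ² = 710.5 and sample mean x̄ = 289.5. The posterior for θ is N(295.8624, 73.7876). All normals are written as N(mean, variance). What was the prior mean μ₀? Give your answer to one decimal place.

μ₀ = 386.9

The posterior mean is a precision-weighted average: μ_n = (τ₀μ₀ + τ_data·x̄)/(τ₀+τ_data), with τ₀=1/σ₀² and τ_data=n/σ².
Here τ₀ = 1/1129.6 = 0.000885 and τ_data = 9/710.5 = 0.012667, so τ_n = 0.013552.
Rearranging for μ₀: μ₀ = (μ_n·τ_n − τ_data·x̄)/τ₀ = (295.8624·0.013552 − 0.012667·289.5) / 0.000885 = 0.342431/0.000885 ≈ 386.9.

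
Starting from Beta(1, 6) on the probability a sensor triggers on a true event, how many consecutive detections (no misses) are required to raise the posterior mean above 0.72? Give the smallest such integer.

k = 15

After k detections and 0 misses the posterior is Beta(1+k, 6), with mean (1+k)/(1+6+k).
Set (1+k)/(7+k) > 0.72 and solve: k > (0.72·7 − 1)/(1 − 0.72) = 14.429.
The smallest integer exceeding 14.429 is 15.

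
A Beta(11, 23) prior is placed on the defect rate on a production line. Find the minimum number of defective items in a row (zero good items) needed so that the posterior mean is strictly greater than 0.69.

After k defective items and 0 good items the posterior is Beta(11+k, 23), with mean (11+k)/(11+23+k).
Set (11+k)/(34+k) > 0.69 and solve: k > (0.69·34 − 11)/(1 − 0.69) = 40.194.
The smallest integer exceeding 40.194 is 41.

k = 41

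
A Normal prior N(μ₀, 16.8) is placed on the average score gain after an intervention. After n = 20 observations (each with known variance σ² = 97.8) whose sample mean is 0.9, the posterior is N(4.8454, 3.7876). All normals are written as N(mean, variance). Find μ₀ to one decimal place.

The posterior mean is a precision-weighted average: μ_n = (τ₀μ₀ + τ_data·x̄)/(τ₀+τ_data), with τ₀=1/σ₀² and τ_data=n/σ².
Here τ₀ = 1/16.8 = 0.059524 and τ_data = 20/97.8 = 0.204499, so τ_n = 0.264023.
Rearranging for μ₀: μ₀ = (μ_n·τ_n − τ_data·x̄)/τ₀ = (4.8454·0.264023 − 0.204499·0.9) / 0.059524 = 1.095248/0.059524 ≈ 18.4.

μ₀ = 18.4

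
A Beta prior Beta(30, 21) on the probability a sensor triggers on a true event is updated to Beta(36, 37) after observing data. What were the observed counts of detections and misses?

6 detections and 16 misses

A Beta(α, β) prior with s successes and f failures in binomial data gives a Beta(α+s, β+f) posterior.
So s = 36 − 30 = 6 and f = 37 − 21 = 16.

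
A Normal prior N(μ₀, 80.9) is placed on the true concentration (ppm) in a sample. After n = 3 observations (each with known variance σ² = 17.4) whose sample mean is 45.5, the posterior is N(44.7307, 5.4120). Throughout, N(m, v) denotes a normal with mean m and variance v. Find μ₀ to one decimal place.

The posterior mean is a precision-weighted average: μ_n = (τ₀μ₀ + τ_data·x̄)/(τ₀+τ_data), with τ₀=1/σ₀² and τ_data=n/σ².
Here τ₀ = 1/80.9 = 0.012361 and τ_data = 3/17.4 = 0.172414, so τ_n = 0.184775.
Rearranging for μ₀: μ₀ = (μ_n·τ_n − τ_data·x̄)/τ₀ = (44.7307·0.184775 − 0.172414·45.5) / 0.012361 = 0.420278/0.012361 ≈ 34.0.

μ₀ = 34.0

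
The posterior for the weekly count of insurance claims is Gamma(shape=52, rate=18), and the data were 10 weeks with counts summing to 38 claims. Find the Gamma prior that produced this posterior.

A Gamma(α, β) prior (rate parametrization) on a Poisson rate with n observations summing to S gives posterior Gamma(α+S, β+n).
So α = 52 − 38 = 14 and β = 18 − 10 = 8.

Gamma(shape=14, rate=8)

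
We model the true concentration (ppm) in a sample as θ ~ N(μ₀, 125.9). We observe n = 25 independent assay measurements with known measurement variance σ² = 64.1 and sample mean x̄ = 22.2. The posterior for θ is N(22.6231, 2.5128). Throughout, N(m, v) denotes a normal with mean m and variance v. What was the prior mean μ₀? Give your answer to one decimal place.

μ₀ = 43.4

With known observation variance, the Normal–Normal posterior has precision τ_n = τ₀ + n/σ² and mean μ_n = (τ₀μ₀ + (n/σ²)x̄)/τ_n.
Here τ₀ = 1/125.9 = 0.007943 and τ_data = 25/64.1 = 0.390016, so τ_n = 0.397959.
Rearranging for μ₀: μ₀ = (μ_n·τ_n − τ_data·x̄)/τ₀ = (22.6231·0.397959 − 0.390016·22.2) / 0.007943 = 0.344711/0.007943 ≈ 43.4.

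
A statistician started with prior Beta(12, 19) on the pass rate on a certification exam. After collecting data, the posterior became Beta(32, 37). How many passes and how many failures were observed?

A Beta(α, β) prior with s successes and f failures in binomial data gives a Beta(α+s, β+f) posterior.
So s = 32 − 12 = 20 and f = 37 − 19 = 18.

20 passes and 18 failures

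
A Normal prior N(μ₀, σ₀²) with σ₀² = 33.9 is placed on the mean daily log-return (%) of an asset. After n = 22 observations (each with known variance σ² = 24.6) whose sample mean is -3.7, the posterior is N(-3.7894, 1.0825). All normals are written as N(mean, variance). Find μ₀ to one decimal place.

μ₀ = -6.5

The posterior mean is a precision-weighted average: μ_n = (τ₀μ₀ + τ_data·x̄)/(τ₀+τ_data), with τ₀=1/σ₀² and τ_data=n/σ².
Here τ₀ = 1/33.9 = 0.029499 and τ_data = 22/24.6 = 0.894309, so τ_n = 0.923808.
Rearranging for μ₀: μ₀ = (μ_n·τ_n − τ_data·x̄)/τ₀ = (-3.7894·0.923808 − 0.894309·-3.7) / 0.029499 = -0.191735/0.029499 ≈ -6.5.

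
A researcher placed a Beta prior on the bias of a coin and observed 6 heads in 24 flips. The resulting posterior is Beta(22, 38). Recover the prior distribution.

Under Beta–binomial conjugacy the posterior parameters are (α+s, β+f).
So α = 22 − 6 = 16 and β = 38 − 18 = 20.

Beta(16, 20)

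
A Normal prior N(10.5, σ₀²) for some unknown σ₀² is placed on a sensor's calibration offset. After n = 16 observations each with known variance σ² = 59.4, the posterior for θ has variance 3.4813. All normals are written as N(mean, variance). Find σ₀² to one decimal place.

σ₀² = 55.9

For the Normal–Normal model with known σ², precisions add: τ_n = τ₀ + n/σ².
So 1/σ₀² = 1/3.4813 − 16/59.4 = 0.287249 − 0.269360 = 0.017889.
Hence σ₀² = 1/0.017889 ≈ 55.9.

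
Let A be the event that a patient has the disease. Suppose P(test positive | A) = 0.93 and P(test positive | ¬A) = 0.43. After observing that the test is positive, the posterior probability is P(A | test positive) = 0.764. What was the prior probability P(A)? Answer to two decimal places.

P(A) = 0.60

Bayes' rule in odds form gives O(A|E) = O(A)·[P(E|A)/P(E|¬A)], hence O(A) = O(A|E)/LR.
Posterior odds = 0.764/(1−0.764) = 3.2373. LR = 0.93/0.43 = 2.1628.
Prior odds = 3.2373/2.1628 = 1.4968, so P(A) = 1.4968/(1+1.4968) ≈ 0.60.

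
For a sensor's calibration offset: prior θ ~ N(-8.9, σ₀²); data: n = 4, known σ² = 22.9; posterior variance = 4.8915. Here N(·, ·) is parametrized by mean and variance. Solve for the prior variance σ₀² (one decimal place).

Posterior precision equals prior precision plus data precision: 1/σ_n² = 1/σ₀² + n/σ².
So 1/σ₀² = 1/4.8915 − 4/22.9 = 0.204436 − 0.174672 = 0.029764.
Hence σ₀² = 1/0.029764 ≈ 33.6.

σ₀² = 33.6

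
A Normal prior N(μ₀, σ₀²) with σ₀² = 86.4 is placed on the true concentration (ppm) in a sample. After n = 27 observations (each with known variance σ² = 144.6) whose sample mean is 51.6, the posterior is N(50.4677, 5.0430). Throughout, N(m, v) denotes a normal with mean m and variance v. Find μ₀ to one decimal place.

μ₀ = 32.2

With known observation variance, the Normal–Normal posterior has precision τ_n = τ₀ + n/σ² and mean μ_n = (τ₀μ₀ + (n/σ²)x̄)/τ_n.
Here τ₀ = 1/86.4 = 0.011574 and τ_data = 27/144.6 = 0.186722, so τ_n = 0.198296.
Rearranging for μ₀: μ₀ = (μ_n·τ_n − τ_data·x̄)/τ₀ = (50.4677·0.198296 − 0.186722·51.6) / 0.011574 = 0.372688/0.011574 ≈ 32.2.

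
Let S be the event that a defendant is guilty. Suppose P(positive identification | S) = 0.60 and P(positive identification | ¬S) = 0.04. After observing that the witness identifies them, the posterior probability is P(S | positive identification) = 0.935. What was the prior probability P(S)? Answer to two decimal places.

In odds form, posterior odds = prior odds × likelihood ratio, so prior odds = posterior odds ÷ LR.
Posterior odds = 0.935/(1−0.935) = 14.3846. LR = 0.60/0.04 = 15.0000.
Prior odds = 14.3846/15.0000 = 0.9590, so P(S) = 0.9590/(1+0.9590) ≈ 0.49.

P(S) = 0.49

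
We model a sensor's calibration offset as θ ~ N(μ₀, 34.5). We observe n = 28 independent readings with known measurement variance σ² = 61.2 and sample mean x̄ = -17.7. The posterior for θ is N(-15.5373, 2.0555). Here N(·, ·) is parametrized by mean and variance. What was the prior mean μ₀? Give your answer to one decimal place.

The posterior mean is a precision-weighted average: μ_n = (τ₀μ₀ + τ_data·x̄)/(τ₀+τ_data), with τ₀=1/σ₀² and τ_data=n/σ².
Here τ₀ = 1/34.5 = 0.028986 and τ_data = 28/61.2 = 0.457516, so τ_n = 0.486502.
Rearranging for μ₀: μ₀ = (μ_n·τ_n − τ_data·x̄)/τ₀ = (-15.5373·0.486502 − 0.457516·-17.7) / 0.028986 = 0.539106/0.028986 ≈ 18.6.

μ₀ = 18.6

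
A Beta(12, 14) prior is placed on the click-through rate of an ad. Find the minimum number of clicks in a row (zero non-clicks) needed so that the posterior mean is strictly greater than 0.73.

k = 26

After k clicks and 0 non-clicks the posterior is Beta(12+k, 14), with mean (12+k)/(12+14+k).
Set (12+k)/(26+k) > 0.73 and solve: k > (0.73·26 − 12)/(1 − 0.73) = 25.852.
The smallest integer exceeding 25.852 is 26.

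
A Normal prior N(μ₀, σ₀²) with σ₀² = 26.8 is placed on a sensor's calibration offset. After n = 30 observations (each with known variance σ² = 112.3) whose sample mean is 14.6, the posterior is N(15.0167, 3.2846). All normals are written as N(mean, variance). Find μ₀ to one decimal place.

With known observation variance, the Normal–Normal posterior has precision τ_n = τ₀ + n/σ² and mean μ_n = (τ₀μ₀ + (n/σ²)x̄)/τ_n.
Here τ₀ = 1/26.8 = 0.037313 and τ_data = 30/112.3 = 0.267142, so τ_n = 0.304455.
Rearranging for μ₀: μ₀ = (μ_n·τ_n − τ_data·x̄)/τ₀ = (15.0167·0.304455 − 0.267142·14.6) / 0.037313 = 0.671636/0.037313 ≈ 18.0.

μ₀ = 18.0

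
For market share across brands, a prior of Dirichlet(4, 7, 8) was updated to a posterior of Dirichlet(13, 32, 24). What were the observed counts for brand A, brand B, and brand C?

For a Dirichlet(α) prior with multinomial counts c, the posterior is Dirichlet(α + c) componentwise.
Counts are posterior − prior componentwise: 13−4=9, 32−7=25, 24−8=16.

counts (9, 25, 16)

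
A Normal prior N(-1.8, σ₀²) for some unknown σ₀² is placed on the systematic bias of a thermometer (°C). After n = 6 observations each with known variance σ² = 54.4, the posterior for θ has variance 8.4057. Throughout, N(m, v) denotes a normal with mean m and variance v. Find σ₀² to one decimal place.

σ₀² = 115.3

For the Normal–Normal model with known σ², precisions add: τ_n = τ₀ + n/σ².
So 1/σ₀² = 1/8.4057 − 6/54.4 = 0.118967 − 0.110294 = 0.008673.
Hence σ₀² = 1/0.008673 ≈ 115.3.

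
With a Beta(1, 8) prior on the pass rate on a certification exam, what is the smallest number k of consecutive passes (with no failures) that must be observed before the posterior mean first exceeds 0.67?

After k passes and 0 failures the posterior is Beta(1+k, 8), with mean (1+k)/(1+8+k).
Set (1+k)/(9+k) > 0.67 and solve: k > (0.67·9 − 1)/(1 − 0.67) = 15.242.
The smallest integer exceeding 15.242 is 16.

k = 16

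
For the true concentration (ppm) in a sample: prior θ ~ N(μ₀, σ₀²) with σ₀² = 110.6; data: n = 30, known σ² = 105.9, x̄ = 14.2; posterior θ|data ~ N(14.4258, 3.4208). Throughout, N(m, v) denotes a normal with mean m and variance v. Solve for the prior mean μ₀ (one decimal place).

With known observation variance, the Normal–Normal posterior has precision τ_n = τ₀ + n/σ² and mean μ_n = (τ₀μ₀ + (n/σ²)x̄)/τ_n.
Here τ₀ = 1/110.6 = 0.009042 and τ_data = 30/105.9 = 0.283286, so τ_n = 0.292328.
Rearranging for μ₀: μ₀ = (μ_n·τ_n − τ_data·x̄)/τ₀ = (14.4258·0.292328 − 0.283286·14.2) / 0.009042 = 0.194404/0.009042 ≈ 21.5.

μ₀ = 21.5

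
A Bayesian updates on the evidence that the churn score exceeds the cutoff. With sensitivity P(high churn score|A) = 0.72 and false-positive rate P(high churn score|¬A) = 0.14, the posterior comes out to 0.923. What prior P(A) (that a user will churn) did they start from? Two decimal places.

P(A) = 0.70

In odds form, posterior odds = prior odds × likelihood ratio, so prior odds = posterior odds ÷ LR.
Posterior odds = 0.923/(1−0.923) = 11.9870. LR = 0.72/0.14 = 5.1429.
Prior odds = 11.9870/5.1429 = 2.3308, so P(A) = 2.3308/(1+2.3308) ≈ 0.70.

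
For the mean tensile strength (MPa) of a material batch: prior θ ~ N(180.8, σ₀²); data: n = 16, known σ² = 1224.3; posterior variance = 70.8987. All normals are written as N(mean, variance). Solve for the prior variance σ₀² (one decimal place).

σ₀² = 965.3

For the Normal–Normal model with known σ², precisions add: τ_n = τ₀ + n/σ².
So 1/σ₀² = 1/70.8987 − 16/1224.3 = 0.014105 − 0.013069 = 0.001036.
Hence σ₀² = 1/0.001036 ≈ 965.3.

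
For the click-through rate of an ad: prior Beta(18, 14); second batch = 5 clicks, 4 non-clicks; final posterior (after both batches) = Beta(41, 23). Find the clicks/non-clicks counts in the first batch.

Sequential conjugate updates are equivalent to a single update on the pooled data, so total successes = posterior α − prior α and total failures = posterior β − prior β.
Total across both batches: 41−18=23 clicks, 23−14=9 non-clicks.
Subtract the second batch: 23−5=18 clicks and 9−4=5 non-clicks.

18 clicks and 5 non-clicks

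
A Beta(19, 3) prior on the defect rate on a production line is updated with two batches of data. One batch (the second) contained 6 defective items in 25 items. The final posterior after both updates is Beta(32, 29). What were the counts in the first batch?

Sequential conjugate updates are equivalent to a single update on the pooled data, so total successes = posterior α − prior α and total failures = posterior β − prior β.
Total across both batches: 32−19=13 defective items, 29−3=26 good items.
Subtract the second batch: 13−6=7 defective items and 26−19=7 good items.

7 defective items and 7 good items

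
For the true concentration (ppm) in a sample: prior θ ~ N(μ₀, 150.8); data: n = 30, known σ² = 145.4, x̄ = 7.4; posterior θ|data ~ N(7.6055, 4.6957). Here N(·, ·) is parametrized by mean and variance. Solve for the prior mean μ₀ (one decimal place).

With known observation variance, the Normal–Normal posterior has precision τ_n = τ₀ + n/σ² and mean μ_n = (τ₀μ₀ + (n/σ²)x̄)/τ_n.
Here τ₀ = 1/150.8 = 0.006631 and τ_data = 30/145.4 = 0.206327, so τ_n = 0.212958.
Rearranging for μ₀: μ₀ = (μ_n·τ_n − τ_data·x̄)/τ₀ = (7.6055·0.212958 − 0.206327·7.4) / 0.006631 = 0.092832/0.006631 ≈ 14.0.

μ₀ = 14.0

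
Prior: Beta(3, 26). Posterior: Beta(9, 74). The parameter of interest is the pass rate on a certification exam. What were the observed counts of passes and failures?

6 passes and 48 failures

Under Beta–binomial conjugacy the posterior parameters are (α+s, β+f).
So s = 9 − 3 = 6 and f = 74 − 26 = 48.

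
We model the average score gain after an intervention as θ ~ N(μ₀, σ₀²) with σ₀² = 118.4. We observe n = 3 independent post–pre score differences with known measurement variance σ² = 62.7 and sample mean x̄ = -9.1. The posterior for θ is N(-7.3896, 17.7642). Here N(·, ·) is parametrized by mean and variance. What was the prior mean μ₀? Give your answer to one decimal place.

The posterior mean is a precision-weighted average: μ_n = (τ₀μ₀ + τ_data·x̄)/(τ₀+τ_data), with τ₀=1/σ₀² and τ_data=n/σ².
Here τ₀ = 1/118.4 = 0.008446 and τ_data = 3/62.7 = 0.047847, so τ_n = 0.056293.
Rearranging for μ₀: μ₀ = (μ_n·τ_n − τ_data·x̄)/τ₀ = (-7.3896·0.056293 − 0.047847·-9.1) / 0.008446 = 0.019425/0.008446 ≈ 2.3.

μ₀ = 2.3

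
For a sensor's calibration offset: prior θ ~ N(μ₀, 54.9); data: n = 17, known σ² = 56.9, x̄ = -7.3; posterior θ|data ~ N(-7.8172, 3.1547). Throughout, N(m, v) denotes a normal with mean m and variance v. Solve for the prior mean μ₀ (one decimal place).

μ₀ = -16.3

With known observation variance, the Normal–Normal posterior has precision τ_n = τ₀ + n/σ² and mean μ_n = (τ₀μ₀ + (n/σ²)x̄)/τ_n.
Here τ₀ = 1/54.9 = 0.018215 and τ_data = 17/56.9 = 0.298770, so τ_n = 0.316985.
Rearranging for μ₀: μ₀ = (μ_n·τ_n − τ_data·x̄)/τ₀ = (-7.8172·0.316985 − 0.298770·-7.3) / 0.018215 = -0.296914/0.018215 ≈ -16.3.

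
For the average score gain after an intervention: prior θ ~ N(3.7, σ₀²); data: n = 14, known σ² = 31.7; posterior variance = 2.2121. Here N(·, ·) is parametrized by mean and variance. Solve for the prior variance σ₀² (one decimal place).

Posterior precision equals prior precision plus data precision: 1/σ_n² = 1/σ₀² + n/σ².
So 1/σ₀² = 1/2.2121 − 14/31.7 = 0.452059 − 0.441640 = 0.010419.
Hence σ₀² = 1/0.010419 ≈ 96.0.

σ₀² = 96.0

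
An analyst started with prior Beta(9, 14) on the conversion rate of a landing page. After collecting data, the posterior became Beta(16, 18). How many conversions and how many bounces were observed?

7 conversions and 4 bounces

Under Beta–binomial conjugacy the posterior parameters are (α+s, β+f).
Match parameters: s=16−9=7, f=18−14=4.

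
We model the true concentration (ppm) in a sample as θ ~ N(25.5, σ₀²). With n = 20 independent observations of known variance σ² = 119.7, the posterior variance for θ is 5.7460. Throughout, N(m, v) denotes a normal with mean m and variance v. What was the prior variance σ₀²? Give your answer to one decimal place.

σ₀² = 143.9

For the Normal–Normal model with known σ², precisions add: τ_n = τ₀ + n/σ².
So 1/σ₀² = 1/5.7460 − 20/119.7 = 0.174034 − 0.167084 = 0.006950.
Hence σ₀² = 1/0.006950 ≈ 143.9.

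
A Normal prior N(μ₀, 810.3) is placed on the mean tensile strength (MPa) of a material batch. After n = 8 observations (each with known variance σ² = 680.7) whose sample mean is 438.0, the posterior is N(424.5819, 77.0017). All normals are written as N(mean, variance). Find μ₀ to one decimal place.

μ₀ = 296.8

The posterior mean is a precision-weighted average: μ_n = (τ₀μ₀ + τ_data·x̄)/(τ₀+τ_data), with τ₀=1/σ₀² and τ_data=n/σ².
Here τ₀ = 1/810.3 = 0.001234 and τ_data = 8/680.7 = 0.011753, so τ_n = 0.012987.
Rearranging for μ₀: μ₀ = (μ_n·τ_n − τ_data·x̄)/τ₀ = (424.5819·0.012987 − 0.011753·438.0) / 0.001234 = 0.366231/0.001234 ≈ 296.8.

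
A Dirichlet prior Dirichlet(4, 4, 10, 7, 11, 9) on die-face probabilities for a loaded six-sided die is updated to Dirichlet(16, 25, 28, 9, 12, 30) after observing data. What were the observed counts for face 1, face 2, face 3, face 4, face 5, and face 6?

For a Dirichlet(α) prior with multinomial counts c, the posterior is Dirichlet(α + c) componentwise.
Counts are posterior − prior componentwise: 16−4=12, 25−4=21, 28−10=18, 9−7=2, 12−11=1, 30−9=21.

counts (12, 21, 18, 2, 1, 21)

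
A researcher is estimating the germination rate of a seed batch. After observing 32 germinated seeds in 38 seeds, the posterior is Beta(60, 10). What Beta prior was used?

A Beta(a, b) prior with s successes and f failures in binomial data gives a Beta(a+s, b+f) posterior.
Subtract the data counts: 60−32=28, 10−6=4.

Beta(28, 4)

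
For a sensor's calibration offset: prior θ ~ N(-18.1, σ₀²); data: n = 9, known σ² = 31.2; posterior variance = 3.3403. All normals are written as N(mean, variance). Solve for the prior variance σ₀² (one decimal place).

σ₀² = 91.6

For the Normal–Normal model with known σ², precisions add: τ_n = τ₀ + n/σ².
So 1/σ₀² = 1/3.3403 − 9/31.2 = 0.299374 − 0.288462 = 0.010912.
Hence σ₀² = 1/0.010912 ≈ 91.6.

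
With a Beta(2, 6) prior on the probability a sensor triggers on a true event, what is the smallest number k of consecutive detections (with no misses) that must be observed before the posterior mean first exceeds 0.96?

After k detections and 0 misses the posterior is Beta(2+k, 6), with mean (2+k)/(2+6+k).
Set (2+k)/(8+k) > 0.96 and solve: k > (0.96·8 − 2)/(1 − 0.96) = 142.000.
The smallest integer exceeding 142.000 is 143, and checking k=143: (145)/(151) = 0.9603 > 0.96.

k = 143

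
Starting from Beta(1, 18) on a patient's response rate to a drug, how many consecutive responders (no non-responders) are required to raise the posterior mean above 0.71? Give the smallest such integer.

After k responders and 0 non-responders the posterior is Beta(1+k, 18), with mean (1+k)/(1+18+k).
Set (1+k)/(19+k) > 0.71 and solve: k > (0.71·19 − 1)/(1 − 0.71) = 43.069.
The smallest integer exceeding 43.069 is 44, and checking k=44: (45)/(63) = 0.7143 > 0.71.

k = 44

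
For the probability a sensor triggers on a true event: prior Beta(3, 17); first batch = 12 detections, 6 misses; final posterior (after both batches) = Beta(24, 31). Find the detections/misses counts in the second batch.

Because Beta–binomial updating is additive in the counts, the combined data contributed (α_post−α_prior, β_post−β_prior) successes and failures.
Total across both batches: 24−3=21 detections, 31−17=14 misses.
Subtract the first batch: 21−12=9 detections and 14−6=8 misses.

9 detections and 8 misses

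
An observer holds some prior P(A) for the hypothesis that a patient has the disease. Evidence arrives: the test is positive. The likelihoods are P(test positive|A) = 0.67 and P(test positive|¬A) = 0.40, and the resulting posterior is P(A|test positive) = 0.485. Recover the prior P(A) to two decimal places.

Bayes' rule in odds form gives O(A|E) = O(A)·[P(E|A)/P(E|¬A)], hence O(A) = O(A|E)/LR.
Posterior odds = 0.485/(1−0.485) = 0.9417. LR = 0.67/0.40 = 1.6750.
Prior odds = 0.9417/1.6750 = 0.5622, so P(A) = 0.5622/(1+0.5622) ≈ 0.36.

P(A) = 0.36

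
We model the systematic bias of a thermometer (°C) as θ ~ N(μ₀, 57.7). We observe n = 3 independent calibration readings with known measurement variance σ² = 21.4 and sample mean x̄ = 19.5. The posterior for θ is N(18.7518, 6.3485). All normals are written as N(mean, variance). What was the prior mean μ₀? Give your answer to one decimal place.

μ₀ = 12.7

With known observation variance, the Normal–Normal posterior has precision τ_n = τ₀ + n/σ² and mean μ_n = (τ₀μ₀ + (n/σ²)x̄)/τ_n.
Here τ₀ = 1/57.7 = 0.017331 and τ_data = 3/21.4 = 0.140187, so τ_n = 0.157518.
Rearranging for μ₀: μ₀ = (μ_n·τ_n − τ_data·x̄)/τ₀ = (18.7518·0.157518 − 0.140187·19.5) / 0.017331 = 0.220100/0.017331 ≈ 12.7.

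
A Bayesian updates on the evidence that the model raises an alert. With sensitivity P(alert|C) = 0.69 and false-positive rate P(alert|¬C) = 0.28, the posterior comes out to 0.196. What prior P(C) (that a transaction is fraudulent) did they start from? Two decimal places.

P(C) = 0.09

Bayes' rule in odds form gives O(C|E) = O(C)·[P(E|C)/P(E|¬C)], hence O(C) = O(C|E)/LR.
Posterior odds = 0.196/(1−0.196) = 0.2438. LR = 0.69/0.28 = 2.4643.
Prior odds = 0.2438/2.4643 = 0.0989, so P(C) = 0.0989/(1+0.0989) ≈ 0.09.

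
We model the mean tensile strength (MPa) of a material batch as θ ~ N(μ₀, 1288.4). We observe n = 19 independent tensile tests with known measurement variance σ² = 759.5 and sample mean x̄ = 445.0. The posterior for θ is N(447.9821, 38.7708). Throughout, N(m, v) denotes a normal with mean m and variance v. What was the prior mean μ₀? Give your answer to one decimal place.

The posterior mean is a precision-weighted average: μ_n = (τ₀μ₀ + τ_data·x̄)/(τ₀+τ_data), with τ₀=1/σ₀² and τ_data=n/σ².
Here τ₀ = 1/1288.4 = 0.000776 and τ_data = 19/759.5 = 0.025016, so τ_n = 0.025792.
Rearranging for μ₀: μ₀ = (μ_n·τ_n − τ_data·x̄)/τ₀ = (447.9821·0.025792 − 0.025016·445.0) / 0.000776 = 0.422234/0.000776 ≈ 544.1.

μ₀ = 544.1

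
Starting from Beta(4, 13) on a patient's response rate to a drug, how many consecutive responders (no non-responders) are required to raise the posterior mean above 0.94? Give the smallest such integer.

k = 200

After k responders and 0 non-responders the posterior is Beta(4+k, 13), with mean (4+k)/(4+13+k).
Set (4+k)/(17+k) > 0.94 and solve: k > (0.94·17 − 4)/(1 − 0.94) = 199.667.
The smallest integer exceeding 199.667 is 200.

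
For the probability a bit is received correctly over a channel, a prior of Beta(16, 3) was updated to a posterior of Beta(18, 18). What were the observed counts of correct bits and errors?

2 correct bits and 15 errors

Under Beta–binomial conjugacy the posterior parameters are (α+s, β+f).
So s = 18 − 16 = 2 and f = 18 − 3 = 15.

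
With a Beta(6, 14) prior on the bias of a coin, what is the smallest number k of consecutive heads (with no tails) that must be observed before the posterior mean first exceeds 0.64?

After k heads and 0 tails the posterior is Beta(6+k, 14), with mean (6+k)/(6+14+k).
Set (6+k)/(20+k) > 0.64 and solve: k > (0.64·20 − 6)/(1 − 0.64) = 18.889.
The smallest integer exceeding 18.889 is 19.

k = 19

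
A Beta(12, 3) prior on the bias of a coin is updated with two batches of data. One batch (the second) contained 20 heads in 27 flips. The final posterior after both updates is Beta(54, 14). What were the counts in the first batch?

Sequential conjugate updates are equivalent to a single update on the pooled data, so total successes = posterior α − prior α and total failures = posterior β − prior β.
Total across both batches: 54−12=42 heads, 14−3=11 tails.
Subtract the second batch: 42−20=22 heads and 11−7=4 tails.

22 heads and 4 tails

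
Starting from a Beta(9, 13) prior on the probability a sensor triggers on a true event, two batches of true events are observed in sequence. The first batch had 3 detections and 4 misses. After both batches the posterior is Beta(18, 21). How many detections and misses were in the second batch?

6 detections and 4 misses

Sequential conjugate updates are equivalent to a single update on the pooled data, so total successes = posterior α − prior α and total failures = posterior β − prior β.
Total across both batches: 18−9=9 detections, 21−13=8 misses.
Subtract the first batch: 9−3=6 detections and 8−4=4 misses.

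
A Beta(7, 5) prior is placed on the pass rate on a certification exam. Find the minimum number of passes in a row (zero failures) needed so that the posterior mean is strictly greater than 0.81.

After k passes and 0 failures the posterior is Beta(7+k, 5), with mean (7+k)/(7+5+k).
Set (7+k)/(12+k) > 0.81 and solve: k > (0.81·12 − 7)/(1 − 0.81) = 14.316.
The smallest integer exceeding 14.316 is 15, and checking k=15: (22)/(27) = 0.8148 > 0.81.

k = 15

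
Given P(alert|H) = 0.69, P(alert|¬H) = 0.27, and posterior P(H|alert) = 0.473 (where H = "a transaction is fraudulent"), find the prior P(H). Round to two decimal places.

P(H) = 0.26

Bayes' rule in odds form gives O(H|E) = O(H)·[P(E|H)/P(E|¬H)], hence O(H) = O(H|E)/LR.
Posterior odds = 0.473/(1−0.473) = 0.8975. LR = 0.69/0.27 = 2.5556.
Prior odds = 0.8975/2.5556 = 0.3512, so P(H) = 0.3512/(1+0.3512) ≈ 0.26.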